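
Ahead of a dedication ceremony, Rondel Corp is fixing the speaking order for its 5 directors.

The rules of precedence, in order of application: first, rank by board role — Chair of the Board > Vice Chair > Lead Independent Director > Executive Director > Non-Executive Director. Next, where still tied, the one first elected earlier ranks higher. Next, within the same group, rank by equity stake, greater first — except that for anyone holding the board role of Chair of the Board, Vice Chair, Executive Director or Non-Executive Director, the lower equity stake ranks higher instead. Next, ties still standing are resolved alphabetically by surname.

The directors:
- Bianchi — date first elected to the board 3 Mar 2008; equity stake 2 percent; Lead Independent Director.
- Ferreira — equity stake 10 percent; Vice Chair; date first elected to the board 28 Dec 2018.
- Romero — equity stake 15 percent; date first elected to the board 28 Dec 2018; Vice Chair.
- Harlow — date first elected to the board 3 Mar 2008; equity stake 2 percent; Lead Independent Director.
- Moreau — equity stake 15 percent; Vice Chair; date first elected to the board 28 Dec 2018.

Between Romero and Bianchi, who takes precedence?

By board role: Ferreira, Moreau and Romero (Vice Chair); then Bianchi and Harlow (Lead Independent Director).
Ferreira, Moreau and Romero all have date first elected to the board 28 Dec 2018, so the next rule applies.
Among Ferreira, Moreau and Romero, by equity stake (lower first) (reversed rule for this group): Ferreira (10 percent) before Moreau and Romero (15 percent).
Among Moreau and Romero, alphabetically by surname: Moreau before Romero.
Bianchi and Harlow both have date first elected to the board 3 Mar 2008, so the next rule applies.
Bianchi and Harlow both have equity stake 2 percent, so the next rule applies.
Among Bianchi and Harlow, alphabetically by surname: Bianchi before Harlow.
So Romero takes precedence.

Romero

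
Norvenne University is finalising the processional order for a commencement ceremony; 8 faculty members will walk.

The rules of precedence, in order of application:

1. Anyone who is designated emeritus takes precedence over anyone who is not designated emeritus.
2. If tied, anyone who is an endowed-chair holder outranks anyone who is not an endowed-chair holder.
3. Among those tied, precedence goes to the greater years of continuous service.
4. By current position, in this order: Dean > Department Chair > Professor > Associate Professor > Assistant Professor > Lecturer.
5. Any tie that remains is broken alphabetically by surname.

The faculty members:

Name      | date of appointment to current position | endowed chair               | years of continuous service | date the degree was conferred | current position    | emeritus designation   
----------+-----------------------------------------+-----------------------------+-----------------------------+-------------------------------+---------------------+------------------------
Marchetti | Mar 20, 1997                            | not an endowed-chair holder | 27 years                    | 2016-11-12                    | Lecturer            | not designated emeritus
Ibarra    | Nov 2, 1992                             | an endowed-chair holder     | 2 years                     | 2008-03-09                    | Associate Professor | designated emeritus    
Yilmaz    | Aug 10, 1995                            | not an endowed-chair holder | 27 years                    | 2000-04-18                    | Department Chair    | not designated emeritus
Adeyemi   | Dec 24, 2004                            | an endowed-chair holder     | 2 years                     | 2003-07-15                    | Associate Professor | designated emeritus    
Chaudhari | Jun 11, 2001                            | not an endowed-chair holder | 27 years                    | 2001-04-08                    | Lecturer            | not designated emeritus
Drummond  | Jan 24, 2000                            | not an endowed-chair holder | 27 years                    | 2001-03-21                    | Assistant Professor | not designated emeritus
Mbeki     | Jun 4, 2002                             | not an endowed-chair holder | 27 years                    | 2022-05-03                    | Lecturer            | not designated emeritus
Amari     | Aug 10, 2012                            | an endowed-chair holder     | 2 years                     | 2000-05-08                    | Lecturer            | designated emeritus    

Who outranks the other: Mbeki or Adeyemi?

Adeyemi

By the first rule: Adeyemi, Ibarra and Amari (each designated emeritus); then Yilmaz, Drummond, Chaudhari, Marchetti and Mbeki (each not designated emeritus).
Adeyemi, Ibarra and Amari are each an endowed-chair holder, so the next rule applies.
Adeyemi, Ibarra and Amari all have years of continuous service 2 years, so the next rule applies.
Among Adeyemi, Ibarra and Amari, by current position: Adeyemi and Ibarra (Associate Professor) before Amari (Lecturer).
Among Adeyemi and Ibarra, alphabetically by surname: Adeyemi before Ibarra.
Yilmaz, Drummond, Chaudhari, Marchetti and Mbeki are each not an endowed-chair holder, so the next rule applies.
Yilmaz, Drummond, Chaudhari, Marchetti and Mbeki all have years of continuous service 27 years, so the next rule applies.
Among Yilmaz, Drummond, Chaudhari, Marchetti and Mbeki, by current position: Yilmaz (Department Chair) before Drummond (Assistant Professor) before Chaudhari, Marchetti and Mbeki (Lecturer).
Among Chaudhari, Marchetti and Mbeki, alphabetically by surname: Chaudhari before Marchetti before Mbeki.
So Adeyemi takes precedence.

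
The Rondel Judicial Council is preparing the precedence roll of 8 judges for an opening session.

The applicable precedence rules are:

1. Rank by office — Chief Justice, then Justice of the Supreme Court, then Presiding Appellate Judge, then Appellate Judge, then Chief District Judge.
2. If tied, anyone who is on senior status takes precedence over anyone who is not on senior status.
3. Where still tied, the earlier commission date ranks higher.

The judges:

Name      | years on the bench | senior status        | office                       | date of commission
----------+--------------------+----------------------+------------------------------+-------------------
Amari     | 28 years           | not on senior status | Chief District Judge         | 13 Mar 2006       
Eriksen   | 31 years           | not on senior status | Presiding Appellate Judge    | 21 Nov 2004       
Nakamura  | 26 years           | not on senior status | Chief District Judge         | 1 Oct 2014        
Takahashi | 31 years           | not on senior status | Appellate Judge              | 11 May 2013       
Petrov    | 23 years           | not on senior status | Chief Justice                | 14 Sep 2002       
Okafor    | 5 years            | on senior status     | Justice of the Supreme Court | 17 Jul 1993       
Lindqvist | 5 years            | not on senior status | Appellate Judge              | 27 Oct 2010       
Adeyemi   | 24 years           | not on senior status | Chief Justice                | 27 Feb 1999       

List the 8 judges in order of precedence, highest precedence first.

By office: Adeyemi and Petrov (Chief Justice); then Okafor (Justice of the Supreme Court); then Eriksen (Presiding Appellate Judge); then Lindqvist and Takahashi (Appellate Judge); then Amari and Nakamura (Chief District Judge).
Adeyemi and Petrov are each not on senior status, so the next rule applies.
Among Adeyemi and Petrov, by date of commission (earlier first): Adeyemi (27 Feb 1999) before Petrov (14 Sep 2002).
Lindqvist and Takahashi are each not on senior status, so the next rule applies.
Among Lindqvist and Takahashi, by date of commission (earlier first): Lindqvist (27 Oct 2010) before Takahashi (11 May 2013).
Amari and Nakamura are each not on senior status, so the next rule applies.
Among Amari and Nakamura, by date of commission (earlier first): Amari (13 Mar 2006) before Nakamura (1 Oct 2014).
Full order: Adeyemi, Petrov, Okafor, Eriksen, Lindqvist, Takahashi, Amari, Nakamura.

Adeyemi, Petrov, Okafor, Eriksen, Lindqvist, Takahashi, Amari, Nakamura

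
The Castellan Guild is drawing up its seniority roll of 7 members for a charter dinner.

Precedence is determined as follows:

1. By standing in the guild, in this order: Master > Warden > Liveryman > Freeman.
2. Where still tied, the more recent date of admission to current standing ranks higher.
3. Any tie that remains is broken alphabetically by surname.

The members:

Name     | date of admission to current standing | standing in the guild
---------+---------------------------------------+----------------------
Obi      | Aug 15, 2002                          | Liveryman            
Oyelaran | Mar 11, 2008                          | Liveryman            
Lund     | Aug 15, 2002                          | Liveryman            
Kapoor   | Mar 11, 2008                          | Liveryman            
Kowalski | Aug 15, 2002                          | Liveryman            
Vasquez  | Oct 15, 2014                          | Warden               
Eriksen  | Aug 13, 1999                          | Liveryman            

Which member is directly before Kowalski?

Oyelaran

By standing in the guild: Vasquez (Warden); then Kapoor, Oyelaran, Kowalski, Lund, Obi and Eriksen (Liveryman).
Among Kapoor, Oyelaran, Kowalski, Lund, Obi and Eriksen, by date of admission to current standing (later first): Kapoor and Oyelaran (Mar 11, 2008) before Kowalski, Lund and Obi (Aug 15, 2002) before Eriksen (Aug 13, 1999).
Among Kapoor and Oyelaran, alphabetically by surname: Kapoor before Oyelaran.
Among Kowalski, Lund and Obi, alphabetically by surname: Kowalski before Lund before Obi.
Order: Vasquez, Kapoor, Oyelaran, Kowalski, Lund, Obi, Eriksen.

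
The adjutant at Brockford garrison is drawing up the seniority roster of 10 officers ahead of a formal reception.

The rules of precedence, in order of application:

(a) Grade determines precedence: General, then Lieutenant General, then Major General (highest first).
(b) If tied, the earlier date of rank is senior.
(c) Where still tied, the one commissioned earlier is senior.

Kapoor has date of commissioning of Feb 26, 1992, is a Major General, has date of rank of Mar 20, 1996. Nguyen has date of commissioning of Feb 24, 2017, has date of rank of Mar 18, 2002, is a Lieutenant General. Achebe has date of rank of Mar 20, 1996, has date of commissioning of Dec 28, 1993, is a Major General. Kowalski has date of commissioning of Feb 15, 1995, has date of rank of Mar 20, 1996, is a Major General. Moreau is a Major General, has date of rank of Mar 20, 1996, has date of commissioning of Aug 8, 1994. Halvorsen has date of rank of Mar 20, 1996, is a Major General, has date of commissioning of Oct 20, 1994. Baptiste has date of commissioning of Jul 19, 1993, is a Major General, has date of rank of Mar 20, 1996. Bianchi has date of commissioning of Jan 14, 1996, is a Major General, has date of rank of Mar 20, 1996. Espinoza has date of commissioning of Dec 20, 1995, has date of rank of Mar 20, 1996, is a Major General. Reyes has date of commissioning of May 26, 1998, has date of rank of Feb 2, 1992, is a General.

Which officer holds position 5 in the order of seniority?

Achebe

By grade: Reyes (General); then Nguyen (Lieutenant General); then Kapoor, Baptiste, Achebe, Moreau, Halvorsen, Kowalski, Espinoza and Bianchi (Major General).
Kapoor, Baptiste, Achebe, Moreau, Halvorsen, Kowalski, Espinoza and Bianchi all have date of rank Mar 20, 1996, so the next rule applies.
Among Kapoor, Baptiste, Achebe, Moreau, Halvorsen, Kowalski, Espinoza and Bianchi, by date of commissioning (earlier first): Kapoor (Feb 26, 1992) before Baptiste (Jul 19, 1993) before Achebe (Dec 28, 1993) before Moreau (Aug 8, 1994) before Halvorsen (Oct 20, 1994) before Kowalski (Feb 15, 1995) before Espinoza (Dec 20, 1995) before Bianchi (Jan 14, 1996).
Order: Reyes, Nguyen, Kapoor, Baptiste, Achebe, Moreau, Halvorsen, Kowalski, Espinoza, Bianchi.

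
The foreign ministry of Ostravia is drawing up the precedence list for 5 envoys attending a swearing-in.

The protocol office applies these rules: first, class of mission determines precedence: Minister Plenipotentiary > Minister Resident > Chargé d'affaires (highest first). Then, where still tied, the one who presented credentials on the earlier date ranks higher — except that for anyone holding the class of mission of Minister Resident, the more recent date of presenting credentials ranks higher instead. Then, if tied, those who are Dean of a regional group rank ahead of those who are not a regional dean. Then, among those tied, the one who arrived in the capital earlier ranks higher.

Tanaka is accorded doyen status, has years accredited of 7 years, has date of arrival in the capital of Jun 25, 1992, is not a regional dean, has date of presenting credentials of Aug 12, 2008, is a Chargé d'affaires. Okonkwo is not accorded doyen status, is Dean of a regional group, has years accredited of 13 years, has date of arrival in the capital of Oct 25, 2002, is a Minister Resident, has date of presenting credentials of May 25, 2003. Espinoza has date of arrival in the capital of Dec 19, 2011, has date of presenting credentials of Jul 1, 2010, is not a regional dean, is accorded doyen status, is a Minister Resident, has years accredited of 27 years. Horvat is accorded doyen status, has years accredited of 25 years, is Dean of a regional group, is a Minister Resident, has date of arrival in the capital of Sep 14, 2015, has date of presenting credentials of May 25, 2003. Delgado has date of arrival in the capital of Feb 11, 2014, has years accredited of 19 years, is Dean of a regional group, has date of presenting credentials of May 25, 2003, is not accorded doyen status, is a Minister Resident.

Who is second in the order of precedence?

By class of mission: Espinoza, Okonkwo, Delgado and Horvat (Minister Resident); then Tanaka (Chargé d'affaires).
Among Espinoza, Okonkwo, Delgado and Horvat, by date of presenting credentials (later first) (reversed rule for this group): Espinoza (Jul 1, 2010) before Okonkwo, Delgado and Horvat (May 25, 2003).
Okonkwo, Delgado and Horvat are each Dean of a regional group, so the next rule applies.
Among Okonkwo, Delgado and Horvat, by date of arrival in the capital (earlier first): Okonkwo (Oct 25, 2002) before Delgado (Feb 11, 2014) before Horvat (Sep 14, 2015).
Order: Espinoza, Okonkwo, Delgado, Horvat, Tanaka.

Okonkwo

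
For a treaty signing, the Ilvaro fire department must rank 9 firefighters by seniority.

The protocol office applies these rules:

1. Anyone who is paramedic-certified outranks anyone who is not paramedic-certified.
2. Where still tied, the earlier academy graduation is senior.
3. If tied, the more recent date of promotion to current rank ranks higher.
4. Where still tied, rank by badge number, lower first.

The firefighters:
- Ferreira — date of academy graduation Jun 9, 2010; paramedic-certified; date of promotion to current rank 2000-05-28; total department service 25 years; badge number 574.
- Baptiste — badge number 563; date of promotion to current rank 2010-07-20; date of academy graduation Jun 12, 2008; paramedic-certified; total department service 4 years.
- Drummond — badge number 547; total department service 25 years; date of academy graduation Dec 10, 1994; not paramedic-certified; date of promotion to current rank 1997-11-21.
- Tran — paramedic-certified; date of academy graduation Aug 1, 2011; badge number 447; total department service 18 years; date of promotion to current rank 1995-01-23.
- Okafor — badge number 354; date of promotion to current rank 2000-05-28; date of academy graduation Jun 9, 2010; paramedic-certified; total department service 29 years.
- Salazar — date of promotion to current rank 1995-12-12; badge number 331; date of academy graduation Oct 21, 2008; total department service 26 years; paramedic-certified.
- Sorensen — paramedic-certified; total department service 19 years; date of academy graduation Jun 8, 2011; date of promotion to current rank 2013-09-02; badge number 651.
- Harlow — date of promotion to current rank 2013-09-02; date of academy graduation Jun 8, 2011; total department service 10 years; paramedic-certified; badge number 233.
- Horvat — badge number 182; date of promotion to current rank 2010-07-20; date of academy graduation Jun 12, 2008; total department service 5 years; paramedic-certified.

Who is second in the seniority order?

Baptiste

By the first rule: Horvat, Baptiste, Salazar, Okafor, Ferreira, Harlow, Sorensen and Tran (each paramedic-certified); then Drummond (not paramedic-certified).
Among Horvat, Baptiste, Salazar, Okafor, Ferreira, Harlow, Sorensen and Tran, by date of academy graduation (earlier first): Horvat and Baptiste (Jun 12, 2008) before Salazar (Oct 21, 2008) before Okafor and Ferreira (Jun 9, 2010) before Harlow and Sorensen (Jun 8, 2011) before Tran (Aug 1, 2011).
Horvat and Baptiste both have date of promotion to current rank 2010-07-20, so the next rule applies.
Among Horvat and Baptiste, by badge number (lower first): Horvat (182) before Baptiste (563).
Okafor and Ferreira both have date of promotion to current rank 2000-05-28, so the next rule applies.
Among Okafor and Ferreira, by badge number (lower first): Okafor (354) before Ferreira (574).
Harlow and Sorensen both have date of promotion to current rank 2013-09-02, so the next rule applies.
Among Harlow and Sorensen, by badge number (lower first): Harlow (233) before Sorensen (651).
Order: Horvat, Baptiste, Salazar, Okafor, Ferreira, Harlow, Sorensen, Tran, Drummond.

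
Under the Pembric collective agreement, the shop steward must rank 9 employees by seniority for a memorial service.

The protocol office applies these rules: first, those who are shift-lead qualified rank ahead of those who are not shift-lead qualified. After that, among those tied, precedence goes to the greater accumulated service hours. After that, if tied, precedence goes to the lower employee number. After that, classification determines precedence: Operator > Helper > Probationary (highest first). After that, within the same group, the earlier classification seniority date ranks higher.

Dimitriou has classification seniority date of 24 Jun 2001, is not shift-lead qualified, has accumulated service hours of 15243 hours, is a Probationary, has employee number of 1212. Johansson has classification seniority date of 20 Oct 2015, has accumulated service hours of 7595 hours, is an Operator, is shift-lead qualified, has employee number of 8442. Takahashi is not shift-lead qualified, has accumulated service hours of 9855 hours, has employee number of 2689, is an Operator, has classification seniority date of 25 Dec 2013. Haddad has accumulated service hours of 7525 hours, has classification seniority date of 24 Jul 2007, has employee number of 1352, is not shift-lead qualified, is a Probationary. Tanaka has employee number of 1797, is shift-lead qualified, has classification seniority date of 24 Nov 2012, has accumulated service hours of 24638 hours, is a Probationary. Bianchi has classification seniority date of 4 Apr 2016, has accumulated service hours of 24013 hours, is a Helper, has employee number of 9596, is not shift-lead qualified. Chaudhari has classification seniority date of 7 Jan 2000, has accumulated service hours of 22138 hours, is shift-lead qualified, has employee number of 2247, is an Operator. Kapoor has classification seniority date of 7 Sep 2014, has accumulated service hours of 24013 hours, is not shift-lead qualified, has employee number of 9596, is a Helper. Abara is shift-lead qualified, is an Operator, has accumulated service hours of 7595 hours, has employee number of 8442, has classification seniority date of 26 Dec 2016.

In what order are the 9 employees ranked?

By the first rule: Tanaka, Chaudhari, Johansson and Abara (each shift-lead qualified); then Kapoor, Bianchi, Dimitriou, Takahashi and Haddad (each not shift-lead qualified).
Among Tanaka, Chaudhari, Johansson and Abara, by accumulated service hours (higher first): Tanaka (24638 hours) before Chaudhari (22138 hours) before Johansson and Abara (7595 hours).
Johansson and Abara both have employee number 8442, so the next rule applies.
Johansson and Abara are each Operator, so the next rule applies.
Among Johansson and Abara, by classification seniority date (earlier first): Johansson (20 Oct 2015) before Abara (26 Dec 2016).
Among Kapoor, Bianchi, Dimitriou, Takahashi and Haddad, by accumulated service hours (higher first): Kapoor and Bianchi (24013 hours) before Dimitriou (15243 hours) before Takahashi (9855 hours) before Haddad (7525 hours).
Kapoor and Bianchi both have employee number 9596, so the next rule applies.
Kapoor and Bianchi are each Helper, so the next rule applies.
Among Kapoor and Bianchi, by classification seniority date (earlier first): Kapoor (7 Sep 2014) before Bianchi (4 Apr 2016).
Full order: Tanaka, Chaudhari, Johansson, Abara, Kapoor, Bianchi, Dimitriou, Takahashi, Haddad.

Tanaka, Chaudhari, Johansson, Abara, Kapoor, Bianchi, Dimitriou, Takahashi, Haddad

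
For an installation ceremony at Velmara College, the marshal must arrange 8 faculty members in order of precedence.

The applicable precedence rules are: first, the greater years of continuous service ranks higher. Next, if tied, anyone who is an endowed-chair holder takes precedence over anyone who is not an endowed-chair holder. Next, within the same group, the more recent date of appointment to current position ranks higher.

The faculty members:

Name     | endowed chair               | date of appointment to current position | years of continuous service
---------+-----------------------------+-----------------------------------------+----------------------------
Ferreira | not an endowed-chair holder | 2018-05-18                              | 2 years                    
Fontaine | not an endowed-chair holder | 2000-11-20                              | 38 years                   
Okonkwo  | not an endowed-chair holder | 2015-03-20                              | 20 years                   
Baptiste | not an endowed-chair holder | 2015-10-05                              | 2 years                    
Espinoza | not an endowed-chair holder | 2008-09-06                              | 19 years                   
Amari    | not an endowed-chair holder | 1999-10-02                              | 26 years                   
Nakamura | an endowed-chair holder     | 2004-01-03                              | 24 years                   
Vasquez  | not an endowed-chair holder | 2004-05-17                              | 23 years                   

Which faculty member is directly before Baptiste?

Ferreira

By years of continuous service (higher first): Fontaine (38 years); then Amari (26 years); then Nakamura (24 years); then Vasquez (23 years); then Okonkwo (20 years); then Espinoza (19 years); then Ferreira and Baptiste (both 2 years).
Ferreira and Baptiste are each not an endowed-chair holder, so the next rule applies.
Among Ferreira and Baptiste, by date of appointment to current position (later first): Ferreira (2018-05-18) before Baptiste (2015-10-05).
Order: Fontaine, Amari, Nakamura, Vasquez, Okonkwo, Espinoza, Ferreira, Baptiste.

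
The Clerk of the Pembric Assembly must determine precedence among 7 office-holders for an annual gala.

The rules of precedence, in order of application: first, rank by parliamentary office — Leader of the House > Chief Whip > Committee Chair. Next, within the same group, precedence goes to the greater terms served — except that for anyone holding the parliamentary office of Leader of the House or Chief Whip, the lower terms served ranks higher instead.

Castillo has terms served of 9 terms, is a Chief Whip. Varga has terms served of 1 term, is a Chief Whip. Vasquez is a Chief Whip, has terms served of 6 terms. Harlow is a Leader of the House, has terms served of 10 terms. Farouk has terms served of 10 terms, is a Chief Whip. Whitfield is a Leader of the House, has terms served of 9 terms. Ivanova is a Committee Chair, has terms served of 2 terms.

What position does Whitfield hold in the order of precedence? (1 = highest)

By parliamentary office: Whitfield and Harlow (Leader of the House); then Varga, Vasquez, Castillo and Farouk (Chief Whip); then Ivanova (Committee Chair).
Among Whitfield and Harlow, by terms served (lower first) (reversed rule for this group): Whitfield (9 terms) before Harlow (10 terms).
Among Varga, Vasquez, Castillo and Farouk, by terms served (lower first) (reversed rule for this group): Varga (1 term) before Vasquez (6 terms) before Castillo (9 terms) before Farouk (10 terms).
Order: Whitfield, Harlow, Varga, Vasquez, Castillo, Farouk, Ivanova. So position 1.

1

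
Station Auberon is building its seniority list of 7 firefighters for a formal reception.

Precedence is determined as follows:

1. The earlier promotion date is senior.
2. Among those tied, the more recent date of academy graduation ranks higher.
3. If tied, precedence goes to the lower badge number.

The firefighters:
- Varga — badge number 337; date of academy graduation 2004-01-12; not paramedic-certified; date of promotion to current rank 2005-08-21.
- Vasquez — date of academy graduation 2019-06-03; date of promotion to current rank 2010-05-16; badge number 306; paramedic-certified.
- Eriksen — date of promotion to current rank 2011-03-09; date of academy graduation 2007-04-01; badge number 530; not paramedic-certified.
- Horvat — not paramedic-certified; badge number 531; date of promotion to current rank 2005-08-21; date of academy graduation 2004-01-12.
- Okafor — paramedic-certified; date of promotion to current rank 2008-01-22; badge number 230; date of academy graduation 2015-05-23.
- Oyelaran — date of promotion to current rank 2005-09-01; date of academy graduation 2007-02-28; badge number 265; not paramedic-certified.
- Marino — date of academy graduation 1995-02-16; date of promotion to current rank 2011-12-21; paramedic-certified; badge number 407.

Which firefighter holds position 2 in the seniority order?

Horvat

By date of promotion to current rank (earlier first): Varga and Horvat (both 2005-08-21); then Oyelaran (2005-09-01); then Okafor (2008-01-22); then Vasquez (2010-05-16); then Eriksen (2011-03-09); then Marino (2011-12-21).
Varga and Horvat both have date of academy graduation 2004-01-12, so the next rule applies.
Among Varga and Horvat, by badge number (lower first): Varga (337) before Horvat (531).
Order: Varga, Horvat, Oyelaran, Okafor, Vasquez, Eriksen, Marino.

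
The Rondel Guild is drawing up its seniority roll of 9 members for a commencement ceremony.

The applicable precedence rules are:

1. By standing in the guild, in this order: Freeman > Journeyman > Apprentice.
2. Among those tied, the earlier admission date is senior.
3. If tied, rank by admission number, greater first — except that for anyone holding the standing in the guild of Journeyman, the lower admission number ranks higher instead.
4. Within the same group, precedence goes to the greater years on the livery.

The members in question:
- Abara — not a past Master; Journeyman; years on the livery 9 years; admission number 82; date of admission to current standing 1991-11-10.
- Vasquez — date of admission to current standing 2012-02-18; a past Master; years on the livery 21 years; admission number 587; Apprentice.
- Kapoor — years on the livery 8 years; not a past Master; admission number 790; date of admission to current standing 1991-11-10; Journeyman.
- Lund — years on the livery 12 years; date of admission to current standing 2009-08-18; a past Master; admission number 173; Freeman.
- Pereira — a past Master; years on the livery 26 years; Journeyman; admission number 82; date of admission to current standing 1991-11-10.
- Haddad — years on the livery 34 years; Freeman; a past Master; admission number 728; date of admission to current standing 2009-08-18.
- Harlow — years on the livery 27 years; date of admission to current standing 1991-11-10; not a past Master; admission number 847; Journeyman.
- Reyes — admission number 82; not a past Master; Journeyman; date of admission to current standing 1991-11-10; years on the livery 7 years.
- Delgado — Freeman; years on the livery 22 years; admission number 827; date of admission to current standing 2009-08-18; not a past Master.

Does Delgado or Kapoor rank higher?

Delgado

By standing in the guild: Delgado, Haddad and Lund (Freeman); then Pereira, Abara, Reyes, Kapoor and Harlow (Journeyman); then Vasquez (Apprentice).
Delgado, Haddad and Lund all have date of admission to current standing 2009-08-18, so the next rule applies.
Among Delgado, Haddad and Lund, by admission number (higher first): Delgado (827) before Haddad (728) before Lund (173).
Pereira, Abara, Reyes, Kapoor and Harlow all have date of admission to current standing 1991-11-10, so the next rule applies.
Among Pereira, Abara, Reyes, Kapoor and Harlow, by admission number (lower first) (reversed rule for this group): Pereira, Abara and Reyes (82) before Kapoor (790) before Harlow (847).
Among Pereira, Abara and Reyes, by years on the livery (higher first): Pereira (26 years) before Abara (9 years) before Reyes (7 years).
So Delgado takes precedence.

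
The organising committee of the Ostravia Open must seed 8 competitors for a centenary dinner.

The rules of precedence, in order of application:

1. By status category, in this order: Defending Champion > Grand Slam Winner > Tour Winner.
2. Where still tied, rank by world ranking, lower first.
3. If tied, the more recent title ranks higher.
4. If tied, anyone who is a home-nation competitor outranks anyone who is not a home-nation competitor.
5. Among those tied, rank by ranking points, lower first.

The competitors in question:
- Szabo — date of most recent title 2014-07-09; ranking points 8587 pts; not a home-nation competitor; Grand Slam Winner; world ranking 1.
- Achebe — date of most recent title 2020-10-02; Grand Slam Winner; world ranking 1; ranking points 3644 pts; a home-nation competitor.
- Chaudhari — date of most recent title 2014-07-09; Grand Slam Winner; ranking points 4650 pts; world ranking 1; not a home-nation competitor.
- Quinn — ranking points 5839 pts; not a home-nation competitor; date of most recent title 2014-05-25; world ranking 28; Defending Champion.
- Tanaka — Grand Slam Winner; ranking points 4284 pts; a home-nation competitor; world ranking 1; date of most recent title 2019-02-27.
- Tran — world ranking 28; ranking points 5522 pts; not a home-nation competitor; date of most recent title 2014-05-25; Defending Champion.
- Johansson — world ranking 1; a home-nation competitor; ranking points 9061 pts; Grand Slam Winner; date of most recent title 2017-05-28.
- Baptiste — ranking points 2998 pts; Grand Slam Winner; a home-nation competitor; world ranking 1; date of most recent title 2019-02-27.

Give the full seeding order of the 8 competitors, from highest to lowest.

Tran, Quinn, Achebe, Baptiste, Tanaka, Johansson, Chaudhari, Szabo

By status category: Tran and Quinn (Defending Champion); then Achebe, Baptiste, Tanaka, Johansson, Chaudhari and Szabo (Grand Slam Winner).
Tran and Quinn both have world ranking 28, so the next rule applies.
Tran and Quinn both have date of most recent title 2014-05-25, so the next rule applies.
Tran and Quinn are each not a home-nation competitor, so the next rule applies.
Among Tran and Quinn, by ranking points (lower first): Tran (5522 pts) before Quinn (5839 pts).
Achebe, Baptiste, Tanaka, Johansson, Chaudhari and Szabo all have world ranking 1, so the next rule applies.
Among Achebe, Baptiste, Tanaka, Johansson, Chaudhari and Szabo, by date of most recent title (later first): Achebe (2020-10-02) before Baptiste and Tanaka (2019-02-27) before Johansson (2017-05-28) before Chaudhari and Szabo (2014-07-09).
Baptiste and Tanaka are each a home-nation competitor, so the next rule applies.
Among Baptiste and Tanaka, by ranking points (lower first): Baptiste (2998 pts) before Tanaka (4284 pts).
Chaudhari and Szabo are each not a home-nation competitor, so the next rule applies.
Among Chaudhari and Szabo, by ranking points (lower first): Chaudhari (4650 pts) before Szabo (8587 pts).
Full order: Tran, Quinn, Achebe, Baptiste, Tanaka, Johansson, Chaudhari, Szabo.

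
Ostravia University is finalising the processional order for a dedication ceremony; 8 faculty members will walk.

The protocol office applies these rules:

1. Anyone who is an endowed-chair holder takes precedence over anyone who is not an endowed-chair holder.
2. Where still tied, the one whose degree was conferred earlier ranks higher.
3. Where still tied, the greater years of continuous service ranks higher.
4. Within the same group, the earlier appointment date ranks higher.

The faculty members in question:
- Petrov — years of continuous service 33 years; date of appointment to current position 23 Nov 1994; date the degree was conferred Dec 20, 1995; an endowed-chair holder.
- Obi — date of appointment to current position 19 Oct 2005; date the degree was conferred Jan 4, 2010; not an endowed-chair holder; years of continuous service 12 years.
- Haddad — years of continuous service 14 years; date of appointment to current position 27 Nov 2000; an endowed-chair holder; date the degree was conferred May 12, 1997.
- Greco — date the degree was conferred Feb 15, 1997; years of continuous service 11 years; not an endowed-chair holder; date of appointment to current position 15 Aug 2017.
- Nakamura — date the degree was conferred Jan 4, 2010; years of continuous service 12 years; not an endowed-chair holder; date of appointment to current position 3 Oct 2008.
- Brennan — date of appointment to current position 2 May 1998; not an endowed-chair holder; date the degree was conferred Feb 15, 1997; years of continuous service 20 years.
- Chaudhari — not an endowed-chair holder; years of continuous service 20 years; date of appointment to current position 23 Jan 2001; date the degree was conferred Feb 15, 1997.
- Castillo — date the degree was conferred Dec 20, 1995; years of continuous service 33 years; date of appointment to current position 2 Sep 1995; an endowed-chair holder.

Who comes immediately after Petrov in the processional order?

By the first rule: Petrov, Castillo and Haddad (each an endowed-chair holder); then Brennan, Chaudhari, Greco, Obi and Nakamura (each not an endowed-chair holder).
Among Petrov, Castillo and Haddad, by date the degree was conferred (earlier first): Petrov and Castillo (Dec 20, 1995) before Haddad (May 12, 1997).
Petrov and Castillo both have years of continuous service 33 years, so the next rule applies.
Among Petrov and Castillo, by date of appointment to current position (earlier first): Petrov (23 Nov 1994) before Castillo (2 Sep 1995).
Among Brennan, Chaudhari, Greco, Obi and Nakamura, by date the degree was conferred (earlier first): Brennan, Chaudhari and Greco (Feb 15, 1997) before Obi and Nakamura (Jan 4, 2010).
Among Brennan, Chaudhari and Greco, by years of continuous service (higher first): Brennan and Chaudhari (20 years) before Greco (11 years).
Among Brennan and Chaudhari, by date of appointment to current position (earlier first): Brennan (2 May 1998) before Chaudhari (23 Jan 2001).
Obi and Nakamura both have years of continuous service 12 years, so the next rule applies.
Among Obi and Nakamura, by date of appointment to current position (earlier first): Obi (19 Oct 2005) before Nakamura (3 Oct 2008).
Order: Petrov, Castillo, Haddad, Brennan, Chaudhari, Greco, Obi, Nakamura.

Castillo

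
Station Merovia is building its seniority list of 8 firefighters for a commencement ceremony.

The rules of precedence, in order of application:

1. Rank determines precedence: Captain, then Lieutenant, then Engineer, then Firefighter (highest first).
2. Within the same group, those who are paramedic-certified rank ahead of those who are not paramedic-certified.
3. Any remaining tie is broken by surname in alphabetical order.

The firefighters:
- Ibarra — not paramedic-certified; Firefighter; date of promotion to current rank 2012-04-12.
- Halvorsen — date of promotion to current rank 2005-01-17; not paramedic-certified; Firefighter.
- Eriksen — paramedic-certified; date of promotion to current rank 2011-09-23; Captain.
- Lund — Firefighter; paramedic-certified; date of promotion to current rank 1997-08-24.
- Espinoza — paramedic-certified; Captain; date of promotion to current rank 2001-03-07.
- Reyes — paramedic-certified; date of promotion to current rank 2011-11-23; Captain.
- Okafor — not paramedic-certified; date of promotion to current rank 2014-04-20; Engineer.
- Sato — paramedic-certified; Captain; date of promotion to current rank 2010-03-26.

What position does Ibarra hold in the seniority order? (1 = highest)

8

By rank: Eriksen, Espinoza, Reyes and Sato (Captain); then Okafor (Engineer); then Lund, Halvorsen and Ibarra (Firefighter).
Eriksen, Espinoza, Reyes and Sato are each paramedic-certified, so the next rule applies.
Among Eriksen, Espinoza, Reyes and Sato, alphabetically by surname: Eriksen before Espinoza before Reyes before Sato.
Among Lund, Halvorsen and Ibarra, paramedic-certified before not paramedic-certified: Lund (paramedic-certified) before Halvorsen and Ibarra (not paramedic-certified).
Among Halvorsen and Ibarra, alphabetically by surname: Halvorsen before Ibarra.
Order: Eriksen, Espinoza, Reyes, Sato, Okafor, Lund, Halvorsen, Ibarra. So position 8.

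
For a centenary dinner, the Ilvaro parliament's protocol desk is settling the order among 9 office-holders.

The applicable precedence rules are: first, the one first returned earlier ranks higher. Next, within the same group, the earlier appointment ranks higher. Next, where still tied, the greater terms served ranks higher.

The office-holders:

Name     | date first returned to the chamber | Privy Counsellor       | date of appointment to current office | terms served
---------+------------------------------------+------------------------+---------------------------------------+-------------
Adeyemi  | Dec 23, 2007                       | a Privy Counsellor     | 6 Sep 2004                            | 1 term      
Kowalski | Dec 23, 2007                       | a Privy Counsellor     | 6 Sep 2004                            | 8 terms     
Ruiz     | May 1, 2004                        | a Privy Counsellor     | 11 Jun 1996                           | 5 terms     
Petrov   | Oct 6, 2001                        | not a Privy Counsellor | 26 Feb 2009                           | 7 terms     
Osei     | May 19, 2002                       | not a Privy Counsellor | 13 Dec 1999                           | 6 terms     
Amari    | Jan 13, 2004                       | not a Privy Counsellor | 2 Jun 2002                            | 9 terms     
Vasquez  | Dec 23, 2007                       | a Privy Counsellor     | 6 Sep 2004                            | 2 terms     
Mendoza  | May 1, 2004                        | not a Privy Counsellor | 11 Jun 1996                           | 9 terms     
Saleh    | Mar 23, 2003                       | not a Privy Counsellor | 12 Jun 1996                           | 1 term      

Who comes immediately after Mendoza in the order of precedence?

By date first returned to the chamber (earlier first): Petrov (Oct 6, 2001); then Osei (May 19, 2002); then Saleh (Mar 23, 2003); then Amari (Jan 13, 2004); then Mendoza and Ruiz (both May 1, 2004); then Kowalski, Vasquez and Adeyemi (each Dec 23, 2007).
Mendoza and Ruiz both have date of appointment to current office 11 Jun 1996, so the next rule applies.
Among Mendoza and Ruiz, by terms served (higher first): Mendoza (9 terms) before Ruiz (5 terms).
Kowalski, Vasquez and Adeyemi all have date of appointment to current office 6 Sep 2004, so the next rule applies.
Among Kowalski, Vasquez and Adeyemi, by terms served (higher first): Kowalski (8 terms) before Vasquez (2 terms) before Adeyemi (1 term).
Order: Petrov, Osei, Saleh, Amari, Mendoza, Ruiz, Kowalski, Vasquez, Adeyemi.

Ruiz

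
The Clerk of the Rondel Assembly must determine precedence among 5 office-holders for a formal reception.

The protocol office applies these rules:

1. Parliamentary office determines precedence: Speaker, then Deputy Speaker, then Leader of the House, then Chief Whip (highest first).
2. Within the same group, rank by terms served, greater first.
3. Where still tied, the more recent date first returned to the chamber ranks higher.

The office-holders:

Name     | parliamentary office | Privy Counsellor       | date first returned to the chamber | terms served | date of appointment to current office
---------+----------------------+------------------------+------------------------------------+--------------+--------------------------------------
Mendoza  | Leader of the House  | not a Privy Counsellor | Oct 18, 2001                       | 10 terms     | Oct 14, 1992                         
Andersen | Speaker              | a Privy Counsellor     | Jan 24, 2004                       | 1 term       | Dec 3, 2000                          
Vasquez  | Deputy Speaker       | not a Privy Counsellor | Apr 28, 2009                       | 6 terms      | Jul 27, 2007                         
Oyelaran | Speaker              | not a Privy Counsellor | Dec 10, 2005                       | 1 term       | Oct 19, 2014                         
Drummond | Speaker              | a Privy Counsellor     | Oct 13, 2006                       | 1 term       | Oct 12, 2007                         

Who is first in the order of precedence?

By parliamentary office: Drummond, Oyelaran and Andersen (Speaker); then Vasquez (Deputy Speaker); then Mendoza (Leader of the House).
Drummond, Oyelaran and Andersen all have terms served 1 term, so the next rule applies.
Among Drummond, Oyelaran and Andersen, by date first returned to the chamber (later first): Drummond (Oct 13, 2006) before Oyelaran (Dec 10, 2005) before Andersen (Jan 24, 2004).
Order: Drummond, Oyelaran, Andersen, Vasquez, Mendoza.

Drummond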